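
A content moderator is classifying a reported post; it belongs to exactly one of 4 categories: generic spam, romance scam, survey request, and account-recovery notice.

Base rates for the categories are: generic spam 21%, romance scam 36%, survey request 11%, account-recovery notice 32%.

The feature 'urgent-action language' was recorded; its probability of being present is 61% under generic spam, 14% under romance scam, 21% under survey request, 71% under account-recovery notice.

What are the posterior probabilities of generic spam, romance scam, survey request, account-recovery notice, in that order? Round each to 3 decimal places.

0.299, 0.118, 0.054, 0.530

For each hypothesis, the unnormalized posterior weight is prior × likelihood:
  generic spam: 0.21 × 0.61 = 0.1281
  romance scam: 0.36 × 0.14 = 0.0504
  survey request: 0.11 × 0.21 = 0.0231
  account-recovery notice: 0.32 × 0.71 = 0.2272
The unnormalized weights sum to 0.4288.
P(generic spam | evidence) = 0.1281 / 0.4288 ≈ 0.299
P(romance scam | evidence) = 0.0504 / 0.4288 ≈ 0.118
P(survey request | evidence) = 0.0231 / 0.4288 ≈ 0.054
P(account-recovery notice | evidence) = 0.2272 / 0.4288 ≈ 0.530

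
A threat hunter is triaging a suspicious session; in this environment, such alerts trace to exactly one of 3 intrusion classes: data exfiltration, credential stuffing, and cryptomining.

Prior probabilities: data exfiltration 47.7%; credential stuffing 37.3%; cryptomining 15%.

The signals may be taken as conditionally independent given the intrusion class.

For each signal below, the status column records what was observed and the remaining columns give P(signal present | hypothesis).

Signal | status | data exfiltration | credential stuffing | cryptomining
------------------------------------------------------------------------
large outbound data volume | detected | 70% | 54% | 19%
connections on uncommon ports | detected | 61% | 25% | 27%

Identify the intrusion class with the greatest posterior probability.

Multiply each prior by the joint likelihood of the signal pattern:
  data exfiltration: 0.477 × 0.70 × 0.61 = 0.20368
  credential stuffing: 0.373 × 0.54 × 0.25 = 0.050355
  cryptomining: 0.150 × 0.19 × 0.27 = 0.007695
The unnormalized weights sum to 0.26173.
P(data exfiltration | evidence) ≈ 0.20368 / 0.26173 ≈ 0.778
P(credential stuffing | evidence) ≈ 0.050355 / 0.26173 ≈ 0.192
P(cryptomining | evidence) ≈ 0.007695 / 0.26173 ≈ 0.029
The largest is 0.778, so data exfiltration is most probable.

data exfiltration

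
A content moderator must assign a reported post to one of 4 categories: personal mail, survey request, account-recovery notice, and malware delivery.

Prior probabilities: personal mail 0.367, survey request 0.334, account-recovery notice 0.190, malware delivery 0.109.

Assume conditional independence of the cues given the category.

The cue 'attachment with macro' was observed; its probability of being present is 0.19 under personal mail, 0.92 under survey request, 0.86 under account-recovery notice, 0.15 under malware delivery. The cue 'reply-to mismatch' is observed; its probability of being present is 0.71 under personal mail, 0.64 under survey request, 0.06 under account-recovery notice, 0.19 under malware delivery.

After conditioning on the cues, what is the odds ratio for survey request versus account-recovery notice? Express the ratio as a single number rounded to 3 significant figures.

Unnormalized posterior weight (prior times the cue likelihoods) for each of the two hypotheses:
  survey request: 0.334 × 0.92 × 0.64 = 0.19666
  account-recovery notice: 0.190 × 0.86 × 0.06 = 0.009804
Posterior odds = 0.19666 / 0.009804 ≈ 20.1.

20.1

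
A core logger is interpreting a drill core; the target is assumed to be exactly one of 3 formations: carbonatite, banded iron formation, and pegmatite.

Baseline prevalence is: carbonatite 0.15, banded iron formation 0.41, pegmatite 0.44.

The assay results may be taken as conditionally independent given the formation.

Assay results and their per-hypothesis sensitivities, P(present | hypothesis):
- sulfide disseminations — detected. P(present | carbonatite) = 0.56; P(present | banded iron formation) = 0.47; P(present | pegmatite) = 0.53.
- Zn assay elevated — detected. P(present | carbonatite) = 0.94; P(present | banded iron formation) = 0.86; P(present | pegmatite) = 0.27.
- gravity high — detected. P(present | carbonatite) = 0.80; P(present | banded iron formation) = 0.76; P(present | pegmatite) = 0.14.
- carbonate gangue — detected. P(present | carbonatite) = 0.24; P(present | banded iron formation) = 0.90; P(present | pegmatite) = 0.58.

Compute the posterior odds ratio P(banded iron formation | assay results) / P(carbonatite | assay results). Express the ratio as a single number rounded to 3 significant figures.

Unnormalized posterior weight (prior times the assay result likelihoods) for each of the two hypotheses:
  banded iron formation: 0.41 × 0.47 × 0.86 × 0.76 × 0.90 = 0.11335
  carbonatite: 0.15 × 0.56 × 0.94 × 0.80 × 0.24 = 0.01516
Odds(banded iron formation : carbonatite) = 0.11335 / 0.01516 ≈ 7.48.

7.48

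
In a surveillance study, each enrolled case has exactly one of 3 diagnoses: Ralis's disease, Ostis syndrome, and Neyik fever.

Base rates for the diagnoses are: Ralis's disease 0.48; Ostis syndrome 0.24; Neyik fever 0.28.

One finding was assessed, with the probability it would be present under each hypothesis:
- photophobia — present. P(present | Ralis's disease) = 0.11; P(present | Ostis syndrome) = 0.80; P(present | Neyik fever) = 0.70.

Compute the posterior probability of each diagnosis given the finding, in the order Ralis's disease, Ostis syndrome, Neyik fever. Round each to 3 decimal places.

Multiply each prior by the likelihood of the finding:
  Ralis's disease: 0.48 × 0.11 = 0.0528
  Ostis syndrome: 0.24 × 0.80 = 0.192
  Neyik fever: 0.28 × 0.70 = 0.196
The unnormalized weights sum to 0.4408.
P(Ralis's disease | evidence) = 0.0528 / 0.4408 ≈ 0.120
P(Ostis syndrome | evidence) = 0.192 / 0.4408 ≈ 0.436
P(Neyik fever | evidence) = 0.196 / 0.4408 ≈ 0.445

0.120, 0.436, 0.445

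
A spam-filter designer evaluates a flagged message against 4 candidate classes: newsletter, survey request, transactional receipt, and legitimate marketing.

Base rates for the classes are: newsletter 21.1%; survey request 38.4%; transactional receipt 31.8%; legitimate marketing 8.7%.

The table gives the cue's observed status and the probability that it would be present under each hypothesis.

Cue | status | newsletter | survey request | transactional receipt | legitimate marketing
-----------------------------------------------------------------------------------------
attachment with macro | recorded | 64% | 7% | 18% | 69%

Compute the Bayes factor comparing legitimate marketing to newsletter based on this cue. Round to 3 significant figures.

1.08

Likelihood of this cue under each hypothesis:
  legitimate marketing: 0.69
  newsletter: 0.64
Bayes factor = 0.69 / 0.64 ≈ 1.08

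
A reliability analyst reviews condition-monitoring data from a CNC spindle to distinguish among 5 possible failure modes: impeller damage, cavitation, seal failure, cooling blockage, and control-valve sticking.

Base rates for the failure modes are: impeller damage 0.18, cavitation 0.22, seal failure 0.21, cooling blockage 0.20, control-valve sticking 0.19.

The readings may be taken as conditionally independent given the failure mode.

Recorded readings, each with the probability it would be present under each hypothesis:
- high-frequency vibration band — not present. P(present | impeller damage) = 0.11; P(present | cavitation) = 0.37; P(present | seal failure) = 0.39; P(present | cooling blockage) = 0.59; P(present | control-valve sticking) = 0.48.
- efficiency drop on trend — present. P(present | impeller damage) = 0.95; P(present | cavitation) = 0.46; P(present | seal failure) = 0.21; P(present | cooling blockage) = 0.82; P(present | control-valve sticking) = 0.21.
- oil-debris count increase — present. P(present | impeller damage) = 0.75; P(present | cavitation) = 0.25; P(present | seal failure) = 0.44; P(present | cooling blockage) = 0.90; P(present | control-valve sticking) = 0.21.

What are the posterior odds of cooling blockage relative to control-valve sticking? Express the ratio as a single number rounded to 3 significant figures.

13.9

Unnormalized posterior weight (prior times the reading likelihoods) for each of the two hypotheses (using 1 − P(present | H) for each absent reading):
  cooling blockage: 0.20 × (1 − 0.59) × 0.82 × 0.90 = 0.060516
  control-valve sticking: 0.19 × (1 − 0.48) × 0.21 × 0.21 = 0.0043571
Odds(cooling blockage : control-valve sticking) = 0.060516 / 0.0043571 ≈ 13.9.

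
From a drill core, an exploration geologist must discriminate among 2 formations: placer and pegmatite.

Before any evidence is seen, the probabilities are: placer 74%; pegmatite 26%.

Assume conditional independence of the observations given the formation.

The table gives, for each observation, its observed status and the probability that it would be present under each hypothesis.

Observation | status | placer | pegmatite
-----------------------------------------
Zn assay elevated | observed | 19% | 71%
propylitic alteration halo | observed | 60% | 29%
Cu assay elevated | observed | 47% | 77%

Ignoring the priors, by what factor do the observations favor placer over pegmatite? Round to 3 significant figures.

Take the product of per-observation likelihoods under each hypothesis, then divide.
  placer: 0.19 × 0.60 × 0.47 = 0.05358
  pegmatite: 0.71 × 0.29 × 0.77 = 0.15854
Bayes factor = 0.05358 / 0.15854 ≈ 0.338

0.338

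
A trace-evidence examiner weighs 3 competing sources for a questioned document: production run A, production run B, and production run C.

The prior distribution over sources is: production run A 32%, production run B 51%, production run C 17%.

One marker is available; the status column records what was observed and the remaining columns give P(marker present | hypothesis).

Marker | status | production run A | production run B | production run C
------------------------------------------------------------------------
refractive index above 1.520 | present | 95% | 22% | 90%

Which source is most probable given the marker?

production run A

Multiply each prior by the likelihood of the marker:
  production run A: 0.32 × 0.95 = 0.304
  production run B: 0.51 × 0.22 = 0.1122
  production run C: 0.17 × 0.90 = 0.153
Marginal likelihood of the evidence = 0.5692.
P(production run A | evidence) ≈ 0.304 / 0.5692 ≈ 0.534
P(production run B | evidence) ≈ 0.1122 / 0.5692 ≈ 0.197
P(production run C | evidence) ≈ 0.153 / 0.5692 ≈ 0.269
The largest is 0.534, so production run A is most probable.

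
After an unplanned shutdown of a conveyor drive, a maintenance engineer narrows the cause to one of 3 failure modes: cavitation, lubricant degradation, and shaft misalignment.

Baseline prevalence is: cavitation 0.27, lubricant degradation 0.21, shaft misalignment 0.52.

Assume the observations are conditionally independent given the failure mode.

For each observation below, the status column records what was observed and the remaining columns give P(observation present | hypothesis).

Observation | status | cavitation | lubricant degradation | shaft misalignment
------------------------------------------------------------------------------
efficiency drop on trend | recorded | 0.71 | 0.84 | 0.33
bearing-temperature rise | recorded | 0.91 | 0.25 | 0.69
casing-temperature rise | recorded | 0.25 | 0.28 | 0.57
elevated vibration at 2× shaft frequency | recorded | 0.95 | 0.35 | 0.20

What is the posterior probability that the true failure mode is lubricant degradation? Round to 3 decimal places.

0.073

Multiply each prior by the joint likelihood of the evidence pattern:
  cavitation: 0.27 × 0.71 × 0.91 × 0.25 × 0.95 = 0.041431
  lubricant degradation: 0.21 × 0.84 × 0.25 × 0.28 × 0.35 = 0.0043218
  shaft misalignment: 0.52 × 0.33 × 0.69 × 0.57 × 0.20 = 0.013498
Marginal likelihood of the evidence = 0.059251.
P(lubricant degradation | evidence) = 0.0043218 / 0.059251 ≈ 0.073.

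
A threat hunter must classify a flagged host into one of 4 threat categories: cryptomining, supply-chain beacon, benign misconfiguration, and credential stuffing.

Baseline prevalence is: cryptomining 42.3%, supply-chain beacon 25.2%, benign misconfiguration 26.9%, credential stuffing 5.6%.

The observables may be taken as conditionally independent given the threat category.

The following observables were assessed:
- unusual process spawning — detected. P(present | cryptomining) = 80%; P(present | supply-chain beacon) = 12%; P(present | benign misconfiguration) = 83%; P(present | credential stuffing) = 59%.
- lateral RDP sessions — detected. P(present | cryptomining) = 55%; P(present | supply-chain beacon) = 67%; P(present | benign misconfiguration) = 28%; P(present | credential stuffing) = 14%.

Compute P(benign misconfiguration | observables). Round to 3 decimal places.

0.229

By Bayes' rule with conditional independence, the unnormalized weight for each hypothesis is prior × ∏ likelihoods:
  cryptomining: 0.423 × 0.80 × 0.55 = 0.18612
  supply-chain beacon: 0.252 × 0.12 × 0.67 = 0.020261
  benign misconfiguration: 0.269 × 0.83 × 0.28 = 0.062516
  credential stuffing: 0.056 × 0.59 × 0.14 = 0.0046256
Normalizing constant Z = 0.18612 + 0.020261 + 0.062516 + 0.0046256 = 0.27352.
P(benign misconfiguration | evidence) = 0.062516 / 0.27352 ≈ 0.229.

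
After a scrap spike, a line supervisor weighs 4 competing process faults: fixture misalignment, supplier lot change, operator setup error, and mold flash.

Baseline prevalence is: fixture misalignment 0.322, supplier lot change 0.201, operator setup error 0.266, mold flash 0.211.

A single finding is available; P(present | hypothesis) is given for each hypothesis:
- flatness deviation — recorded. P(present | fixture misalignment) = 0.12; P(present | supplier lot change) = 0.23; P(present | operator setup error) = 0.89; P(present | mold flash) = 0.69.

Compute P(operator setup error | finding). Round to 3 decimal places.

Multiply each prior by the likelihood of the finding:
  fixture misalignment: 0.322 × 0.12 = 0.03864
  supplier lot change: 0.201 × 0.23 = 0.04623
  operator setup error: 0.266 × 0.89 = 0.23674
  mold flash: 0.211 × 0.69 = 0.14559
Normalizing constant Z = 0.03864 + 0.04623 + 0.23674 + 0.14559 = 0.4672.
P(operator setup error | evidence) = 0.23674 / 0.4672 ≈ 0.507.

0.507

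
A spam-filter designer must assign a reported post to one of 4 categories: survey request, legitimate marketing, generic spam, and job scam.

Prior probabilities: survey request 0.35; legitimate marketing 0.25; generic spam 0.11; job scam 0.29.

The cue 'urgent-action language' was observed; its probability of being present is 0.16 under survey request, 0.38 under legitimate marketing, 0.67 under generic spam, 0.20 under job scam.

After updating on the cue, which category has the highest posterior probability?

legitimate marketing

By Bayes' rule, the unnormalized weight for each hypothesis is prior × likelihood:
  survey request: 0.35 × 0.16 = 0.056
  legitimate marketing: 0.25 × 0.38 = 0.095
  generic spam: 0.11 × 0.67 = 0.0737
  job scam: 0.29 × 0.20 = 0.058
Marginal likelihood of the evidence = 0.2827.
P(survey request | evidence) ≈ 0.056 / 0.2827 ≈ 0.198
P(legitimate marketing | evidence) ≈ 0.095 / 0.2827 ≈ 0.336
P(generic spam | evidence) ≈ 0.0737 / 0.2827 ≈ 0.261
P(job scam | evidence) ≈ 0.058 / 0.2827 ≈ 0.205
The largest is 0.336, so legitimate marketing is most probable.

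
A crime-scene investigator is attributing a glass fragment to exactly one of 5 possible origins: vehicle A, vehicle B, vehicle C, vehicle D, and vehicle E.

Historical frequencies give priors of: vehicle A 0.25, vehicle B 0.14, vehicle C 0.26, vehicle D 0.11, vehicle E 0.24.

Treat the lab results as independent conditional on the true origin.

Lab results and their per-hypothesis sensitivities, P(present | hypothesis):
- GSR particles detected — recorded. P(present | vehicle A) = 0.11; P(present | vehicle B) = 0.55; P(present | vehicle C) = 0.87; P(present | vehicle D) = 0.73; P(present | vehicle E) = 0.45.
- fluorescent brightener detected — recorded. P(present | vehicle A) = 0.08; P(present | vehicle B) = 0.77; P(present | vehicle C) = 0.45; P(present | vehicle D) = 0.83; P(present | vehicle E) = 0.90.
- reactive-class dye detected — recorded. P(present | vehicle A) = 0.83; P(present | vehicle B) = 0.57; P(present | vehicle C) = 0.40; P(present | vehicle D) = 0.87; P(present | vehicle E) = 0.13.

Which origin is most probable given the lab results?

By Bayes' rule with conditional independence, the unnormalized weight for each hypothesis is prior × ∏ likelihoods:
  vehicle A: 0.25 × 0.11 × 0.08 × 0.83 = 0.001826
  vehicle B: 0.14 × 0.55 × 0.77 × 0.57 = 0.033795
  vehicle C: 0.26 × 0.87 × 0.45 × 0.40 = 0.040716
  vehicle D: 0.11 × 0.73 × 0.83 × 0.87 = 0.057985
  vehicle E: 0.24 × 0.45 × 0.90 × 0.13 = 0.012636
The unnormalized weights sum to 0.14696.
P(vehicle A | evidence) ≈ 0.001826 / 0.14696 ≈ 0.012
P(vehicle B | evidence) ≈ 0.033795 / 0.14696 ≈ 0.230
P(vehicle C | evidence) ≈ 0.040716 / 0.14696 ≈ 0.277
P(vehicle D | evidence) ≈ 0.057985 / 0.14696 ≈ 0.395
P(vehicle E | evidence) ≈ 0.012636 / 0.14696 ≈ 0.086
The largest is 0.395, so vehicle D is most probable.

vehicle D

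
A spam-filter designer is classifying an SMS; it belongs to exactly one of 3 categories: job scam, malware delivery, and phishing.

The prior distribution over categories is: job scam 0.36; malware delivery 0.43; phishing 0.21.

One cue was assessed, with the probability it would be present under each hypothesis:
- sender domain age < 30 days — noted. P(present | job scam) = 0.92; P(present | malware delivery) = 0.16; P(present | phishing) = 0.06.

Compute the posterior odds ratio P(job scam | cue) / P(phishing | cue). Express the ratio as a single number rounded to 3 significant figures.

The normalizing constant cancels in an odds ratio, so compute prior × likelihood for the two hypotheses only:
  job scam: 0.36 × 0.92 = 0.3312
  phishing: 0.21 × 0.06 = 0.0126
Odds(job scam : phishing) = 0.3312 / 0.0126 ≈ 26.3.

26.3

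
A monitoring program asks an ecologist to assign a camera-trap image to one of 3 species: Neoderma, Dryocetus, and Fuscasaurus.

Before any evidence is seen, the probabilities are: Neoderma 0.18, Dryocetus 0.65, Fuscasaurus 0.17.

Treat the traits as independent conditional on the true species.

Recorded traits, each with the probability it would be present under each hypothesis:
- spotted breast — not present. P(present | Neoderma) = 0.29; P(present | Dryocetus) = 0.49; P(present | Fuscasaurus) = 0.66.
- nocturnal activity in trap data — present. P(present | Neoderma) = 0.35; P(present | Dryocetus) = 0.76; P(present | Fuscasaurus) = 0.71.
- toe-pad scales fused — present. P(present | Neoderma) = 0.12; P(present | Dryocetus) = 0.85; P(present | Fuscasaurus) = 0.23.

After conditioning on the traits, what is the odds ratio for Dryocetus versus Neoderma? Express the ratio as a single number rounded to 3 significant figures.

Posterior odds equal prior odds times the likelihood ratio; only the two competing hypotheses matter (using 1 − P(present | H) for each absent trait).
  Dryocetus: 0.65 × (1 − 0.49) × 0.76 × 0.85 = 0.21415
  Neoderma: 0.18 × (1 − 0.29) × 0.35 × 0.12 = 0.0053676
Posterior odds = 0.21415 / 0.0053676 ≈ 39.9.

39.9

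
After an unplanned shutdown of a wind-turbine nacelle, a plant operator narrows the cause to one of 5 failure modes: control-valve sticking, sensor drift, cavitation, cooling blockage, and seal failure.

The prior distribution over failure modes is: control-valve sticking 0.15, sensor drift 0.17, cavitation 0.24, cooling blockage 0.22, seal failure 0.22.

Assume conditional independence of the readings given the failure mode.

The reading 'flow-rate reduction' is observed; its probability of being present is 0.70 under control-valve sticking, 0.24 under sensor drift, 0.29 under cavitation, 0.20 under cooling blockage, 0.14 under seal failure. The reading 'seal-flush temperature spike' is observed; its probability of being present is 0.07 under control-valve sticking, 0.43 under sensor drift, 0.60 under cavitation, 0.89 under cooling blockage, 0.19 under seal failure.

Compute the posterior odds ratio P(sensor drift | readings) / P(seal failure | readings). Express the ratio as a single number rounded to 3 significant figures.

The normalizing constant cancels in an odds ratio, so compute prior × likelihood for the two hypotheses only:
  sensor drift: 0.17 × 0.24 × 0.43 = 0.017544
  seal failure: 0.22 × 0.14 × 0.19 = 0.005852
Odds(sensor drift : seal failure) = 0.017544 / 0.005852 ≈ 3.00.

3.00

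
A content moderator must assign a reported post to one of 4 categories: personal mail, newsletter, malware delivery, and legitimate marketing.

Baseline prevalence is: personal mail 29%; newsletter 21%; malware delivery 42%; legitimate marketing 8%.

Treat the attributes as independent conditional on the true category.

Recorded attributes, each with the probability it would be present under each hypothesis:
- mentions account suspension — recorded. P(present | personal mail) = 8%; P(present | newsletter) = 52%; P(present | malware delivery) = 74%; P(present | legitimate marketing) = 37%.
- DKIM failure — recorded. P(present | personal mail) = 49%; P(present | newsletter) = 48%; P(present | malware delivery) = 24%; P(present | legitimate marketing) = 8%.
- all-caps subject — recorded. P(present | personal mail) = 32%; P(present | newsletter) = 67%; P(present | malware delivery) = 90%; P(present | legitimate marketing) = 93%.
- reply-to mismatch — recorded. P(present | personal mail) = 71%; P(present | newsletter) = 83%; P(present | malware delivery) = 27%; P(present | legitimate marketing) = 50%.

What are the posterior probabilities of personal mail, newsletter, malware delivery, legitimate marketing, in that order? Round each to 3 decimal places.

By Bayes' rule with conditional independence, the unnormalized weight for each hypothesis is prior × ∏ likelihoods:
  personal mail: 0.29 × 0.08 × 0.49 × 0.32 × 0.71 = 0.0025828
  newsletter: 0.21 × 0.52 × 0.48 × 0.67 × 0.83 = 0.029149
  malware delivery: 0.42 × 0.74 × 0.24 × 0.90 × 0.27 = 0.018126
  legitimate marketing: 0.08 × 0.37 × 0.08 × 0.93 × 0.50 = 0.0011011
The unnormalized weights sum to 0.050958.
P(personal mail | evidence) = 0.0025828 / 0.050958 ≈ 0.051
P(newsletter | evidence) = 0.029149 / 0.050958 ≈ 0.572
P(malware delivery | evidence) = 0.018126 / 0.050958 ≈ 0.356
P(legitimate marketing | evidence) = 0.0011011 / 0.050958 ≈ 0.022

0.051, 0.572, 0.356, 0.022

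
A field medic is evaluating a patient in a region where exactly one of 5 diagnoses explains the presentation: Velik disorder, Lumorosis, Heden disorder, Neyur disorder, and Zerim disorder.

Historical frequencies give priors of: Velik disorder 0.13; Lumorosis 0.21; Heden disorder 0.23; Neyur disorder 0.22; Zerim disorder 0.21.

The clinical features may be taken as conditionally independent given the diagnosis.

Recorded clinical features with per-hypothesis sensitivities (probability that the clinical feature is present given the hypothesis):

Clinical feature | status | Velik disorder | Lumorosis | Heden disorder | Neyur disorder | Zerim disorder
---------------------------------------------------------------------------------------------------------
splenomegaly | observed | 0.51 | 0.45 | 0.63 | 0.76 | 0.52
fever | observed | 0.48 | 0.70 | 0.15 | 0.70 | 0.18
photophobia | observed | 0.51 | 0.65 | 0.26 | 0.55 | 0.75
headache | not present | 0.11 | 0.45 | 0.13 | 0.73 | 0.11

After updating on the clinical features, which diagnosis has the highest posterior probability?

Lumorosis

For each hypothesis, the unnormalized posterior weight is prior × product of the clinical feature likelihoods (using 1 − P(present | H) for each absent clinical feature):
  Velik disorder: 0.13 × 0.51 × 0.48 × 0.51 × (1 − 0.11) = 0.014445
  Lumorosis: 0.21 × 0.45 × 0.70 × 0.65 × (1 − 0.45) = 0.023649
  Heden disorder: 0.23 × 0.63 × 0.15 × 0.26 × (1 − 0.13) = 0.0049165
  Neyur disorder: 0.22 × 0.76 × 0.70 × 0.55 × (1 − 0.73) = 0.01738
  Zerim disorder: 0.21 × 0.52 × 0.18 × 0.75 × (1 − 0.11) = 0.01312
Marginal likelihood of the evidence = 0.073511.
P(Velik disorder | evidence) ≈ 0.014445 / 0.073511 ≈ 0.197
P(Lumorosis | evidence) ≈ 0.023649 / 0.073511 ≈ 0.322
P(Heden disorder | evidence) ≈ 0.0049165 / 0.073511 ≈ 0.067
P(Neyur disorder | evidence) ≈ 0.01738 / 0.073511 ≈ 0.236
P(Zerim disorder | evidence) ≈ 0.01312 / 0.073511 ≈ 0.178
The largest is 0.322, so Lumorosis is most probable.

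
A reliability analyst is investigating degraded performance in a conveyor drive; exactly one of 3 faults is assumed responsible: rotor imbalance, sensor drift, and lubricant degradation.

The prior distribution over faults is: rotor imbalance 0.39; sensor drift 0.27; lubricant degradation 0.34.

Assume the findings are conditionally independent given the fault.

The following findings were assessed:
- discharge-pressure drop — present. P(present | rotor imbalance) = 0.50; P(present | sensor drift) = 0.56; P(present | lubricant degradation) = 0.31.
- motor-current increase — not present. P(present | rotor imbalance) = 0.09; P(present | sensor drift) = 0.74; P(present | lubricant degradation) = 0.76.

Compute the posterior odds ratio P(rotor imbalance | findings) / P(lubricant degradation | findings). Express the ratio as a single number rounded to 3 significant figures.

7.01

Posterior odds equal prior odds times the likelihood ratio; only the two competing hypotheses matter (using 1 − P(present | H) for each absent finding).
  rotor imbalance: 0.39 × 0.50 × (1 − 0.09) = 0.17745
  lubricant degradation: 0.34 × 0.31 × (1 − 0.76) = 0.025296
Odds(rotor imbalance : lubricant degradation) = 0.17745 / 0.025296 ≈ 7.01.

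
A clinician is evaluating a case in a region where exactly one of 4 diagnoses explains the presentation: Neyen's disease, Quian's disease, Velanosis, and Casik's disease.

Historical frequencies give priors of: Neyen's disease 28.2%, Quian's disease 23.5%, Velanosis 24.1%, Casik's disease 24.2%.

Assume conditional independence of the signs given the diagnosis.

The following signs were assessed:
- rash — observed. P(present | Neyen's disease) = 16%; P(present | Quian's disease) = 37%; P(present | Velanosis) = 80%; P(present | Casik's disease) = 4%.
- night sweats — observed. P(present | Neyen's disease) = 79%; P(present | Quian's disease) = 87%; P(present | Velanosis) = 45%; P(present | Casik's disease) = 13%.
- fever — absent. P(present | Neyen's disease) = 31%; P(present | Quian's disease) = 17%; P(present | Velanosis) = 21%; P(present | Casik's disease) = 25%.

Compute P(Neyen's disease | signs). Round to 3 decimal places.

Multiply each prior by the joint likelihood of the sign pattern (using 1 − P(present | H) for each absent sign):
  Neyen's disease: 0.282 × 0.16 × 0.79 × (1 − 0.31) = 0.024595
  Quian's disease: 0.235 × 0.37 × 0.87 × (1 − 0.17) = 0.062787
  Velanosis: 0.241 × 0.80 × 0.45 × (1 − 0.21) = 0.06854
  Casik's disease: 0.242 × 0.04 × 0.13 × (1 − 0.25) = 0.0009438
The unnormalized weights sum to 0.15687.
P(Neyen's disease | evidence) = 0.024595 / 0.15687 ≈ 0.157.

0.157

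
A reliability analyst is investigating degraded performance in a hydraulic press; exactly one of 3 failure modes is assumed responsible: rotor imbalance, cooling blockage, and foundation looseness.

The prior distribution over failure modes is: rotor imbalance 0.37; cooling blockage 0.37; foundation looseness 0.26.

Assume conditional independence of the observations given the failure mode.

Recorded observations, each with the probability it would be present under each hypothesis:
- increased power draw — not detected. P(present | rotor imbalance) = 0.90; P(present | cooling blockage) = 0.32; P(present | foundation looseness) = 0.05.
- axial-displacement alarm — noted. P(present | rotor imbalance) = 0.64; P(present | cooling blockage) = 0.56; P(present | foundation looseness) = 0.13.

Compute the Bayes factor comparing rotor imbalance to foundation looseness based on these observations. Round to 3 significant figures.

0.518

Take the product of per-observation likelihoods under each hypothesis (using 1 − P(present | H) for each absent observation), then divide.
  rotor imbalance: (1 − 0.90) × 0.64 = 0.064
  foundation looseness: (1 − 0.05) × 0.13 = 0.1235
Bayes factor = 0.064 / 0.1235 ≈ 0.518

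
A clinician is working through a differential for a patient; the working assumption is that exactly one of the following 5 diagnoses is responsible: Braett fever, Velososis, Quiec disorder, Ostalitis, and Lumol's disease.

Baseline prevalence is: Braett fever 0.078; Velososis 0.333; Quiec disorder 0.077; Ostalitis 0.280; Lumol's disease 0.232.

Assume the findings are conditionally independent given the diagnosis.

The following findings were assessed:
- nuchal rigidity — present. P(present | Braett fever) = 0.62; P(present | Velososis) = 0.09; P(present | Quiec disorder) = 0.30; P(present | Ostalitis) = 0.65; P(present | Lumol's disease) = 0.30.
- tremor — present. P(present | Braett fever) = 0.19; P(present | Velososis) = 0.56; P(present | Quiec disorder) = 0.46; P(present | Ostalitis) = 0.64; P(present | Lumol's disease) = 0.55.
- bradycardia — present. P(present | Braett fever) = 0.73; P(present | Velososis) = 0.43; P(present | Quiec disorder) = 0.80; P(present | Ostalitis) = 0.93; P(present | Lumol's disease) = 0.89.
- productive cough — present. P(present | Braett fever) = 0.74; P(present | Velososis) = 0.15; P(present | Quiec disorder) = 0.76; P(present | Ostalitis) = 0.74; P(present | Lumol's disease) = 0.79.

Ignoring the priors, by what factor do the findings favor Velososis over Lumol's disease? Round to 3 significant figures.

Joint likelihood of the evidence pattern under each hypothesis:
  Velososis: 0.09 × 0.56 × 0.43 × 0.15 = 0.0032508
  Lumol's disease: 0.30 × 0.55 × 0.89 × 0.79 = 0.11601
Bayes factor = 0.0032508 / 0.11601 ≈ 0.0280

0.0280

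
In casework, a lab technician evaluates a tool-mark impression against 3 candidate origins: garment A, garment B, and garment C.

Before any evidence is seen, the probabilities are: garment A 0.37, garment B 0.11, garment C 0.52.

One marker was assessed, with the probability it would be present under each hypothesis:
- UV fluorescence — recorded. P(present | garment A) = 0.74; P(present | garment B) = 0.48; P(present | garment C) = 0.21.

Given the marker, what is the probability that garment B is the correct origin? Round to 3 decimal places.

Multiply each prior by the likelihood of the marker:
  garment A: 0.37 × 0.74 = 0.2738
  garment B: 0.11 × 0.48 = 0.0528
  garment C: 0.52 × 0.21 = 0.1092
Marginal likelihood of the evidence = 0.4358.
P(garment B | evidence) = 0.0528 / 0.4358 ≈ 0.121.

0.121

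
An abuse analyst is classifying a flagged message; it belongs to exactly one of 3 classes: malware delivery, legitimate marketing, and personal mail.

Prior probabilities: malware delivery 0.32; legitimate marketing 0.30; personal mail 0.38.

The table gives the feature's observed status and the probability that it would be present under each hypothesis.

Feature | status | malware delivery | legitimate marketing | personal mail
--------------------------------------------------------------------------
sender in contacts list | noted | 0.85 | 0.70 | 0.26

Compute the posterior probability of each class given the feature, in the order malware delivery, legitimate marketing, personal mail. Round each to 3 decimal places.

For each hypothesis, the unnormalized posterior weight is prior × likelihood:
  malware delivery: 0.32 × 0.85 = 0.272
  legitimate marketing: 0.30 × 0.70 = 0.21
  personal mail: 0.38 × 0.26 = 0.0988
Marginal likelihood of the evidence = 0.5808.
P(malware delivery | evidence) = 0.272 / 0.5808 ≈ 0.468
P(legitimate marketing | evidence) = 0.21 / 0.5808 ≈ 0.362
P(personal mail | evidence) = 0.0988 / 0.5808 ≈ 0.170

0.468, 0.362, 0.170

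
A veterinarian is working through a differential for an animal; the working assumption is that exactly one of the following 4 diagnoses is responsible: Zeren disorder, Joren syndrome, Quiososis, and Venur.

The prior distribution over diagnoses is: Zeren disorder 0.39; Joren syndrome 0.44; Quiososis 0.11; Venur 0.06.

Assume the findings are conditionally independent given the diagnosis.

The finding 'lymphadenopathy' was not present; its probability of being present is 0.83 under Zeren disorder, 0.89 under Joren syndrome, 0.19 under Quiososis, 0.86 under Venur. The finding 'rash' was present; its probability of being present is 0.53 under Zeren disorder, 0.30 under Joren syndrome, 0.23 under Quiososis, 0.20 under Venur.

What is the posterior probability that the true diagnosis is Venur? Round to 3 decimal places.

For each hypothesis, the unnormalized posterior weight is prior × product of the finding likelihoods (using 1 − P(present | H) for each absent finding):
  Zeren disorder: 0.39 × (1 − 0.83) × 0.53 = 0.035139
  Joren syndrome: 0.44 × (1 − 0.89) × 0.30 = 0.01452
  Quiososis: 0.11 × (1 − 0.19) × 0.23 = 0.020493
  Venur: 0.06 × (1 − 0.86) × 0.20 = 0.00168
Marginal likelihood of the evidence = 0.071832.
P(Venur | evidence) = 0.00168 / 0.071832 ≈ 0.023.

0.023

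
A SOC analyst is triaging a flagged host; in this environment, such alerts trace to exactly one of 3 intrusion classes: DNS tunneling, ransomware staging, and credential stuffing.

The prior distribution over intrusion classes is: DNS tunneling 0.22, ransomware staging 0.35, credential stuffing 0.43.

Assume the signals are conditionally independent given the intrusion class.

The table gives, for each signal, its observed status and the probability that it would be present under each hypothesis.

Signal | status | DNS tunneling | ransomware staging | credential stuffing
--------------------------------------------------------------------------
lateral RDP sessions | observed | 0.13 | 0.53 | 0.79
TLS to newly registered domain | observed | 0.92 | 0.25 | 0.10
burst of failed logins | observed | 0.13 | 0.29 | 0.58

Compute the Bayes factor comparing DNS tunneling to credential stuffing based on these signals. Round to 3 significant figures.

The Bayes factor is the ratio of the joint likelihoods of the signal pattern under the two hypotheses.
  DNS tunneling: 0.13 × 0.92 × 0.13 = 0.015548
  credential stuffing: 0.79 × 0.10 × 0.58 = 0.04582
Bayes factor = 0.015548 / 0.04582 ≈ 0.339

0.339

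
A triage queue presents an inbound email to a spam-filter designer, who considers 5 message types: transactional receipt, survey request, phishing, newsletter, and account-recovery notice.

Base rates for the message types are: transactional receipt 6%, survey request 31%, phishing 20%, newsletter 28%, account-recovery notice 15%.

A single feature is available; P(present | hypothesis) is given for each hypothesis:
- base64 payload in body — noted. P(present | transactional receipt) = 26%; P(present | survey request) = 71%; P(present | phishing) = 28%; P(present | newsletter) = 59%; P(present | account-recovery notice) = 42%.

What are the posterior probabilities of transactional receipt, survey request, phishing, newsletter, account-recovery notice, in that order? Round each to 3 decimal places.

By Bayes' rule, the unnormalized weight for each hypothesis is prior × likelihood:
  transactional receipt: 0.06 × 0.26 = 0.0156
  survey request: 0.31 × 0.71 = 0.2201
  phishing: 0.20 × 0.28 = 0.056
  newsletter: 0.28 × 0.59 = 0.1652
  account-recovery notice: 0.15 × 0.42 = 0.063
Marginal likelihood of the evidence = 0.5199.
P(transactional receipt | evidence) = 0.0156 / 0.5199 ≈ 0.030
P(survey request | evidence) = 0.2201 / 0.5199 ≈ 0.423
P(phishing | evidence) = 0.056 / 0.5199 ≈ 0.108
P(newsletter | evidence) = 0.1652 / 0.5199 ≈ 0.318
P(account-recovery notice | evidence) = 0.063 / 0.5199 ≈ 0.121

0.030, 0.423, 0.108, 0.318, 0.121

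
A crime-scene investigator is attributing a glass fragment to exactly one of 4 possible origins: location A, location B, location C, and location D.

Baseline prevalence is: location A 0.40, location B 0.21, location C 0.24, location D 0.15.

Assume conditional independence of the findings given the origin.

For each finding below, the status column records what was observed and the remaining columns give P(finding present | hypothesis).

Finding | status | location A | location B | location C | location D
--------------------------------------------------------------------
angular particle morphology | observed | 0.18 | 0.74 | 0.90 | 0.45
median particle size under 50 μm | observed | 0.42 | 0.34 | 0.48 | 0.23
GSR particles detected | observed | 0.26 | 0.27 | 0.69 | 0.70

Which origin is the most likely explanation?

By Bayes' rule with conditional independence, the unnormalized weight for each hypothesis is prior × ∏ likelihoods:
  location A: 0.40 × 0.18 × 0.42 × 0.26 = 0.0078624
  location B: 0.21 × 0.74 × 0.34 × 0.27 = 0.014266
  location C: 0.24 × 0.90 × 0.48 × 0.69 = 0.071539
  location D: 0.15 × 0.45 × 0.23 × 0.70 = 0.010868
Marginal likelihood of the evidence = 0.10453.
P(location A | evidence) ≈ 0.0078624 / 0.10453 ≈ 0.075
P(location B | evidence) ≈ 0.014266 / 0.10453 ≈ 0.136
P(location C | evidence) ≈ 0.071539 / 0.10453 ≈ 0.684
P(location D | evidence) ≈ 0.010868 / 0.10453 ≈ 0.104
The largest is 0.684, so location C is most probable.

location C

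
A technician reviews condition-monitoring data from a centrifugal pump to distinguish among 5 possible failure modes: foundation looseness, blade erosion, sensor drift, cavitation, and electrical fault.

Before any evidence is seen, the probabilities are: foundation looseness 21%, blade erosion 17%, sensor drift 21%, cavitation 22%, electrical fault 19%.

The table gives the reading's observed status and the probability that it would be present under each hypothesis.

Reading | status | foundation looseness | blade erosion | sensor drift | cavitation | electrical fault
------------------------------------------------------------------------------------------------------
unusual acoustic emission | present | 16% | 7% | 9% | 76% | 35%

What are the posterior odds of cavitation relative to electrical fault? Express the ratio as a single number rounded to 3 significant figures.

The normalizing constant cancels in an odds ratio, so compute prior × likelihood for the two hypotheses only:
  cavitation: 0.22 × 0.76 = 0.1672
  electrical fault: 0.19 × 0.35 = 0.0665
Posterior odds = 0.1672 / 0.0665 ≈ 2.51.

2.51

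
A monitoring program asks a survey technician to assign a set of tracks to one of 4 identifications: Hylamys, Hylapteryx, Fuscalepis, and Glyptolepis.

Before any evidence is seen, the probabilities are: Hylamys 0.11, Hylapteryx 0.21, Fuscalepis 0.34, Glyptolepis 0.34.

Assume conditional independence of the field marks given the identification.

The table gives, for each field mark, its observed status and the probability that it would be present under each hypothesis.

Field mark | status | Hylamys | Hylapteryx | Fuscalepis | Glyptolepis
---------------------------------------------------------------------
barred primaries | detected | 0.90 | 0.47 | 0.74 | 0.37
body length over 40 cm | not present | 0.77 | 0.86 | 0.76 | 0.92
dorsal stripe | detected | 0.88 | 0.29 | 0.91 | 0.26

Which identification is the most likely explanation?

By Bayes' rule with conditional independence, the unnormalized weight for each hypothesis is prior × ∏ likelihoods (using 1 − P(present | H) for each absent field mark):
  Hylamys: 0.11 × 0.90 × (1 − 0.77) × 0.88 = 0.020038
  Hylapteryx: 0.21 × 0.47 × (1 − 0.86) × 0.29 = 0.0040072
  Fuscalepis: 0.34 × 0.74 × (1 − 0.76) × 0.91 = 0.054949
  Glyptolepis: 0.34 × 0.37 × (1 − 0.92) × 0.26 = 0.0026166
The unnormalized weights sum to 0.081611.
P(Hylamys | evidence) ≈ 0.020038 / 0.081611 ≈ 0.246
P(Hylapteryx | evidence) ≈ 0.0040072 / 0.081611 ≈ 0.049
P(Fuscalepis | evidence) ≈ 0.054949 / 0.081611 ≈ 0.673
P(Glyptolepis | evidence) ≈ 0.0026166 / 0.081611 ≈ 0.032
The largest is 0.673, so Fuscalepis is most probable.

Fuscalepis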